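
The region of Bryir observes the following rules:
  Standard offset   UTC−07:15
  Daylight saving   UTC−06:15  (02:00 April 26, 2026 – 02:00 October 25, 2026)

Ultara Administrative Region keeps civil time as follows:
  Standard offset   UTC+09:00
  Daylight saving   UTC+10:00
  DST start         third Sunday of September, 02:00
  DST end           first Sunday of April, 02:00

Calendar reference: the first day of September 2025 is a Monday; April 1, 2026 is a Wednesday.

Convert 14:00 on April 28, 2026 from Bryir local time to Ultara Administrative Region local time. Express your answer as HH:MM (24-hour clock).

05:15

Daylight saving runs 26 April – 25 October; April 28, 2026 is inside that window, so Bryir is at UTC−06:15.
14:00 Bryir + 6h15m = 20:15 UTC.
1 September 2025 is a Monday, so the first Sunday is September 7 and the third is September 21.
1 April 2026 is a Wednesday, so the first Sunday is April 5.
At the standard offset (UTC+09:00), 20:15 UTC + 9h = 05:15 Ultara Administrative Region standard time (rolling into the next day, 29 April 2026).
The standard-time date in Ultara Administrative Region, April 29, 2026, is outside the daylight-saving period (21 September 2025 – 5 April 2026), so Ultara Administrative Region is on standard time, UTC+09:00.
20:15 UTC + 9h = 05:15 Ultara Administrative Region (rolling into the next day, 29 April 2026).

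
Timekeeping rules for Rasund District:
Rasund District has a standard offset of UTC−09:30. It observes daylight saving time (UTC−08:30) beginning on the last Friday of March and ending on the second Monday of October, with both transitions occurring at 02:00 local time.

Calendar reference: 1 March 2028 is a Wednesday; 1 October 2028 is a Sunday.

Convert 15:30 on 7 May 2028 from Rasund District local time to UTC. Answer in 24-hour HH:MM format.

1 March 2028 is a Wednesday, so Fridays fall on 3, 10, 17, 24, 31; the last is March 31.
1 October 2028 is a Sunday, so the first Monday is October 2 and the second is October 9.
7 May 2028 falls between 31 March and 9 October, so daylight saving is in effect and Rasund District is at UTC−08:30.
15:30 local + 8h30m = 00:00 UTC (rolling into the next day, 8 May 2028).

00:00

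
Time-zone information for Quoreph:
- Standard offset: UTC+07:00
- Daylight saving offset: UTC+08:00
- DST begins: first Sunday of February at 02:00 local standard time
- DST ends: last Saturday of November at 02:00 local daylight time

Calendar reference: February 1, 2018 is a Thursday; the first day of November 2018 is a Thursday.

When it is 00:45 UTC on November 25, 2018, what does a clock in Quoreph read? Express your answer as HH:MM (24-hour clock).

07:45

1 February 2018 is a Thursday, so the first Sunday is February 4.
1 November 2018 is a Thursday, so Saturdays fall on 3, 10, 17, 24; the last is November 24.
At the standard offset (UTC+07:00), 00:45 UTC + 7h = 07:45 Quoreph standard time.
Daylight saving runs 4 February – 24 November; the standard-time date in Quoreph, November 25, 2018, is outside that window, so Quoreph is on standard time at UTC+07:00.
00:45 UTC + 7h = 07:45 local.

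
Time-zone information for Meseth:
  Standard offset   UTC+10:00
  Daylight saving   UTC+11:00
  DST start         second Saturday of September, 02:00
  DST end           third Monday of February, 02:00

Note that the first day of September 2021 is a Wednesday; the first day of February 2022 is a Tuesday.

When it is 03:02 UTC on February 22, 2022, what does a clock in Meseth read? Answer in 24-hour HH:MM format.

1 September 2021 is a Wednesday, so the first Saturday is September 4 and the second is September 11.
1 February 2022 is a Tuesday, so the first Monday is February 7 and the third is February 21.
At the standard offset (UTC+10:00), 03:02 UTC + 10h = 13:02 Meseth standard time.
Daylight saving runs 11 September 2021 – 21 February 2022; the standard-time date in Meseth, February 22, 2022, is outside that window, so Meseth is on standard time at UTC+10:00.
03:02 UTC + 10h = 13:02 local.

13:02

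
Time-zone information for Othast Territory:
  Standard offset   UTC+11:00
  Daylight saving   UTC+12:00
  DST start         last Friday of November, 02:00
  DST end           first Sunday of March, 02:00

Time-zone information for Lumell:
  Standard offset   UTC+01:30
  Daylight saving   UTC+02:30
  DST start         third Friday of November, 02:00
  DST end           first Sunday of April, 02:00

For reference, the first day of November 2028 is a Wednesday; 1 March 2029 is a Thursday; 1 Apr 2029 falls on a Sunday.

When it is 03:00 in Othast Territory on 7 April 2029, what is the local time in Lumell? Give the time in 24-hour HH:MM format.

17:30

1 November 2028 is a Wednesday, so Fridays fall on 3, 10, 17, 24; the last is November 24.
1 March 2029 is a Thursday, so the first Sunday is March 4.
Daylight saving runs 24 November 2028 – 4 March 2029; 7 April 2029 is outside that window, so Othast Territory is on standard time at UTC+11:00.
03:00 Othast Territory − 11h = 16:00 UTC (rolling into the previous day, 6 April 2029).
1 November 2028 is a Wednesday, so the first Friday is November 3 and the third is November 17.
1 April 2029 is a Sunday, so the first Sunday is April 1.
At the standard offset (UTC+01:30), 16:00 UTC + 1h30m = 17:30 Lumell standard time.
The standard-time date in Lumell, 6 April 2029, does not fall between 17 November 2028 and 1 April 2029, so daylight saving is not in effect and Lumell is at UTC+01:30.
16:00 UTC + 1h30m = 17:30 Lumell.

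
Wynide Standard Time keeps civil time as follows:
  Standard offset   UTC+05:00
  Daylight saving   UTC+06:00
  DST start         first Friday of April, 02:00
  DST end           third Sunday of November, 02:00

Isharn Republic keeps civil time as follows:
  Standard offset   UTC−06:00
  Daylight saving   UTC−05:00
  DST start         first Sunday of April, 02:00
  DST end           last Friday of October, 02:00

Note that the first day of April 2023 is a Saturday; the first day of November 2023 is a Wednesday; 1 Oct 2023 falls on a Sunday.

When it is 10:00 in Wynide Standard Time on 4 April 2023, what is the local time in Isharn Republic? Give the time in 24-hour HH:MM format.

1 April 2023 is a Saturday, so the first Friday is April 7.
1 November 2023 is a Wednesday, so the first Sunday is November 5 and the third is November 19.
4 April 2023 does not fall between 7 April and 19 November, so daylight saving is not in effect and Wynide Standard Time is at UTC+05:00.
10:00 Wynide Standard Time − 5h = 05:00 UTC.
1 April 2023 is a Saturday, so the first Sunday is April 2.
1 October 2023 is a Sunday, so Fridays fall on 6, 13, 20, 27; the last is October 27.
At the standard offset (UTC−06:00), 05:00 UTC − 6h = 23:00 Isharn Republic standard time (rolling into the previous day, 3 April 2023).
Daylight saving runs 2 April – 27 October; the standard-time date in Isharn Republic, 3 April 2023, is inside that window, so Isharn Republic is at UTC−05:00.
05:00 UTC − 5h = 00:00 Isharn Republic.

00:00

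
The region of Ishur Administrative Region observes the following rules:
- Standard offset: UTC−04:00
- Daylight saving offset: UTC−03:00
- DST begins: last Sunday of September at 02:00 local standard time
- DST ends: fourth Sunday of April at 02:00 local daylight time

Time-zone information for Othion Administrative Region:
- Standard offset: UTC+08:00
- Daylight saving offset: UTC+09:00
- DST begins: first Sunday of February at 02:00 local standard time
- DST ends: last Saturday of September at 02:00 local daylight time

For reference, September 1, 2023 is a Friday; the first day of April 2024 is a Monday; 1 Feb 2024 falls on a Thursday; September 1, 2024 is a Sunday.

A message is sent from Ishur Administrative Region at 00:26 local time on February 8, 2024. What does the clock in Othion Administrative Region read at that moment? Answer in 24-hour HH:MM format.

1 September 2023 is a Friday, so Sundays fall on 3, 10, 17, 24; the last is September 24.
1 April 2024 is a Monday, so the first Sunday is April 7 and the fourth is April 28.
February 8, 2024 falls between 24 September 2023 and 28 April 2024, so daylight saving is in effect and Ishur Administrative Region is at UTC−03:00.
00:26 Ishur Administrative Region + 3h = 03:26 UTC.
1 February 2024 is a Thursday, so the first Sunday is February 4.
1 September 2024 is a Sunday, so Saturdays fall on 7, 14, 21, 28; the last is September 28.
At the standard offset (UTC+08:00), 03:26 UTC + 8h = 11:26 Othion Administrative Region standard time.
The standard-time date in Othion Administrative Region, February 8, 2024, lies within the daylight-saving period (4 February – 28 September), so Othion Administrative Region is on daylight time, UTC+09:00.
03:26 UTC + 9h = 12:26 Othion Administrative Region.

12:26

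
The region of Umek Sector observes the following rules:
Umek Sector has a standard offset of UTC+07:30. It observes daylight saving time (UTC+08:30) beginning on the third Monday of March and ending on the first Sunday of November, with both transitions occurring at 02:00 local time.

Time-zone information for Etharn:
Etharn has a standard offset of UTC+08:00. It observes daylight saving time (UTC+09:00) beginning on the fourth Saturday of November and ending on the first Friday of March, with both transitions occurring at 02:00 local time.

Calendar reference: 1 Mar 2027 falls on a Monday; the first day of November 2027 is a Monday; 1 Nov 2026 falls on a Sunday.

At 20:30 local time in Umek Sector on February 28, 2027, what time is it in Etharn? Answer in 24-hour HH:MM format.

22:00

1 March 2027 is a Monday, so the first Monday is March 1 and the third is March 15.
1 November 2027 is a Monday, so the first Sunday is November 7.
Daylight saving runs 15 March – 7 November; February 28, 2027 is outside that window, so Umek Sector is on standard time at UTC+07:30.
20:30 Umek Sector − 7h30m = 13:00 UTC.
1 November 2026 is a Sunday, so the first Saturday is November 7 and the fourth is November 28.
1 March 2027 is a Monday, so the first Friday is March 5.
At the standard offset (UTC+08:00), 13:00 UTC + 8h = 21:00 Etharn standard time.
The standard-time date in Etharn, February 28, 2027, lies within the daylight-saving period (28 November 2026 – 5 March 2027), so Etharn is on daylight time, UTC+09:00.
13:00 UTC + 9h = 22:00 Etharn.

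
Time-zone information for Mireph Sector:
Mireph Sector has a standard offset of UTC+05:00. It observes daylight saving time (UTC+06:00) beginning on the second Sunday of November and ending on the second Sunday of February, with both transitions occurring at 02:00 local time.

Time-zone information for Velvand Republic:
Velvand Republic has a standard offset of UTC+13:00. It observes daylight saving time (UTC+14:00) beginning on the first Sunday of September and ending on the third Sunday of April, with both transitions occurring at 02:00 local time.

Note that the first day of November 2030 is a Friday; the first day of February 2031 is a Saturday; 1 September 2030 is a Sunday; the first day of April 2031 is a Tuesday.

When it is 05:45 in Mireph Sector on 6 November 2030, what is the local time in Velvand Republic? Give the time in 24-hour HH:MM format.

14:45

1 November 2030 is a Friday, so the first Sunday is November 3 and the second is November 10.
1 February 2031 is a Saturday, so the first Sunday is February 2 and the second is February 9.
Daylight saving runs 10 November 2030 – 9 February 2031; 6 November 2030 is outside that window, so Mireph Sector is on standard time at UTC+05:00.
05:45 Mireph Sector − 5h = 00:45 UTC.
1 September 2030 is a Sunday, so the first Sunday is September 1.
1 April 2031 is a Tuesday, so the first Sunday is April 6 and the third is April 20.
At the standard offset (UTC+13:00), 00:45 UTC + 13h = 13:45 Velvand Republic standard time.
Daylight saving runs 1 September 2030 – 20 April 2031; the standard-time date in Velvand Republic, 6 November 2030, is inside that window, so Velvand Republic is at UTC+14:00.
00:45 UTC + 14h = 14:45 Velvand Republic.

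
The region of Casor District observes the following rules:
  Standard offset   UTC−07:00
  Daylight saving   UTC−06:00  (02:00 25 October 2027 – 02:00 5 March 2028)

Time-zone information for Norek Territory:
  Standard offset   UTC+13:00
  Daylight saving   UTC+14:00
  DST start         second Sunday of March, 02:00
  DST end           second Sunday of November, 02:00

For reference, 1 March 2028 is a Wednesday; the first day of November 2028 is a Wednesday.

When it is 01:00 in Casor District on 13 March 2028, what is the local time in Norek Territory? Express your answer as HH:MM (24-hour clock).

13 March 2028 is outside the daylight-saving period (25 October 2027 – 5 March 2028), so Casor District is on standard time, UTC−07:00.
01:00 Casor District + 7h = 08:00 UTC.
1 March 2028 is a Wednesday, so the first Sunday is March 5 and the second is March 12.
1 November 2028 is a Wednesday, so the first Sunday is November 5 and the second is November 12.
At the standard offset (UTC+13:00), 08:00 UTC + 13h = 21:00 Norek Territory standard time.
The standard-time date in Norek Territory, 13 March 2028, lies within the daylight-saving period (12 March – 12 November), so Norek Territory is on daylight time, UTC+14:00.
08:00 UTC + 14h = 22:00 Norek Territory.

22:00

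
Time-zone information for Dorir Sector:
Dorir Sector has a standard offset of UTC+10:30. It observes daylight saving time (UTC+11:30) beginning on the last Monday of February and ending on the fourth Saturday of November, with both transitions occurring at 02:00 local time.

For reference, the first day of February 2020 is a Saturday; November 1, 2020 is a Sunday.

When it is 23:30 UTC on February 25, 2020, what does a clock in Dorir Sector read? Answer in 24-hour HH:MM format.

11:00

1 February 2020 is a Saturday, so Mondays fall on 3, 10, 17, 24; the last is February 24.
1 November 2020 is a Sunday, so the first Saturday is November 7 and the fourth is November 28.
At the standard offset (UTC+10:30), 23:30 UTC + 10h30m = 10:00 Dorir Sector standard time (rolling into the next day, 26 February 2020).
Daylight saving runs 24 February – 28 November; the standard-time date in Dorir Sector, February 26, 2020, is inside that window, so Dorir Sector is at UTC+11:30.
23:30 UTC + 11h30m = 11:00 local (rolling into the next day, 26 February 2020).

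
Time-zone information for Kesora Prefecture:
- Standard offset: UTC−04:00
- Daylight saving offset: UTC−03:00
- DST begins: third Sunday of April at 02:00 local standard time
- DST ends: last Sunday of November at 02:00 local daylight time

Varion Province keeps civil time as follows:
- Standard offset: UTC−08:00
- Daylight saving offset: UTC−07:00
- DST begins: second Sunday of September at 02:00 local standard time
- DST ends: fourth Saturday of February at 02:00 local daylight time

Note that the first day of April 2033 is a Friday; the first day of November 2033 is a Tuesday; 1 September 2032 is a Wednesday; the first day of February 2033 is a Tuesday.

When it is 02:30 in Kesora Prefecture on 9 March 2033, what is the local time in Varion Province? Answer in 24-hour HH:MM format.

22:30

1 April 2033 is a Friday, so the first Sunday is April 3 and the third is April 17.
1 November 2033 is a Tuesday, so Sundays fall on 6, 13, 20, 27; the last is November 27.
Daylight saving runs 17 April – 27 November; 9 March 2033 is outside that window, so Kesora Prefecture is on standard time at UTC−04:00.
02:30 Kesora Prefecture + 4h = 06:30 UTC.
1 September 2032 is a Wednesday, so the first Sunday is September 5 and the second is September 12.
1 February 2033 is a Tuesday, so the first Saturday is February 5 and the fourth is February 26.
At the standard offset (UTC−08:00), 06:30 UTC − 8h = 22:30 Varion Province standard time (rolling into the previous day, 8 March 2033).
Daylight saving runs 12 September 2032 – 26 February 2033; the standard-time date in Varion Province, 8 March 2033, is outside that window, so Varion Province is on standard time at UTC−08:00.
06:30 UTC − 8h = 22:30 Varion Province (rolling into the previous day, 8 March 2033).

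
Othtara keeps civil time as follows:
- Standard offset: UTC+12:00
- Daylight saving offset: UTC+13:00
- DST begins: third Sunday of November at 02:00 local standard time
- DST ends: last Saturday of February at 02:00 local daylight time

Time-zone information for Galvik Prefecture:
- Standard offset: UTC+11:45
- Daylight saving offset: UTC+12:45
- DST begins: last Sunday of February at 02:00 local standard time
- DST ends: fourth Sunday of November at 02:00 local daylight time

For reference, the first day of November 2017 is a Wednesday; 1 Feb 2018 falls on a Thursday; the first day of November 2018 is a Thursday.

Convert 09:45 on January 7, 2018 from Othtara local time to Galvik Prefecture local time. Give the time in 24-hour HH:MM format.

08:30

1 November 2017 is a Wednesday, so the first Sunday is November 5 and the third is November 19.
1 February 2018 is a Thursday, so Saturdays fall on 3, 10, 17, 24; the last is February 24.
Daylight saving runs 19 November 2017 – 24 February 2018; January 7, 2018 is inside that window, so Othtara is at UTC+13:00.
09:45 Othtara − 13h = 20:45 UTC (rolling into the previous day, 6 January 2018).
1 February 2018 is a Thursday, so Sundays fall on 4, 11, 18, 25; the last is February 25.
1 November 2018 is a Thursday, so the first Sunday is November 4 and the fourth is November 25.
At the standard offset (UTC+11:45), 20:45 UTC + 11h45m = 08:30 Galvik Prefecture standard time (rolling into the next day, 7 January 2018).
Daylight saving runs 25 February – 25 November; the standard-time date in Galvik Prefecture, January 7, 2018, is outside that window, so Galvik Prefecture is on standard time at UTC+11:45.
20:45 UTC + 11h45m = 08:30 Galvik Prefecture (rolling into the next day, 7 January 2018).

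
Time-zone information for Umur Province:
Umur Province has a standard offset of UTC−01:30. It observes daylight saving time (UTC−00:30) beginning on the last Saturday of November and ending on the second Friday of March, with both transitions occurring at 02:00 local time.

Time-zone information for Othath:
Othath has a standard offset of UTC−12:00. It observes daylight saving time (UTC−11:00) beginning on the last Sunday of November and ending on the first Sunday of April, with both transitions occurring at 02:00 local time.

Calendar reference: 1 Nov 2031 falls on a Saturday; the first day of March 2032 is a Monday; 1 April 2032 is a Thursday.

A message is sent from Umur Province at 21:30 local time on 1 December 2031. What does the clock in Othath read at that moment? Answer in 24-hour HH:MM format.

1 November 2031 is a Saturday, so Saturdays fall on 1, 8, 15, 22, 29; the last is November 29.
1 March 2032 is a Monday, so the first Friday is March 5 and the second is March 12.
Daylight saving runs 29 November 2031 – 12 March 2032; 1 December 2031 is inside that window, so Umur Province is at UTC−00:30.
21:30 Umur Province + 0h30m = 22:00 UTC.
1 November 2031 is a Saturday, so Sundays fall on 2, 9, 16, 23, 30; the last is November 30.
1 April 2032 is a Thursday, so the first Sunday is April 4.
At the standard offset (UTC−12:00), 22:00 UTC − 12h = 10:00 Othath standard time.
The standard-time date in Othath, 1 December 2031, falls between 30 November 2031 and 4 April 2032, so daylight saving is in effect and Othath is at UTC−11:00.
22:00 UTC − 11h = 11:00 Othath.

11:00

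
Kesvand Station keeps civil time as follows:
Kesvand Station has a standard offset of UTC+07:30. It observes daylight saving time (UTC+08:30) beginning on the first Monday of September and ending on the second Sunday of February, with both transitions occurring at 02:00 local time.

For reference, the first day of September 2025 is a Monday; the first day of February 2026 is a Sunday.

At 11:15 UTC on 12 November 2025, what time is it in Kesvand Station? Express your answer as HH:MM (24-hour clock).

1 September 2025 is a Monday, so the first Monday is September 1.
1 February 2026 is a Sunday, so the first Sunday is February 1 and the second is February 8.
At the standard offset (UTC+07:30), 11:15 UTC + 7h30m = 18:45 Kesvand Station standard time.
The standard-time date in Kesvand Station, 12 November 2025, falls between 1 September 2025 and 8 February 2026, so daylight saving is in effect and Kesvand Station is at UTC+08:30.
11:15 UTC + 8h30m = 19:45 local.

19:45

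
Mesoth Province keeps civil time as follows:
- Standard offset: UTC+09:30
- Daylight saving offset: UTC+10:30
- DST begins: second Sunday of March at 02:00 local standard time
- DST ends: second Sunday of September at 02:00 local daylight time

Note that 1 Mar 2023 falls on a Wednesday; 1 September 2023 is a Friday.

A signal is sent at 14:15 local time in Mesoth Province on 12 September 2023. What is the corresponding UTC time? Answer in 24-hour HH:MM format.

04:45

1 March 2023 is a Wednesday, so the first Sunday is March 5 and the second is March 12.
1 September 2023 is a Friday, so the first Sunday is September 3 and the second is September 10.
12 September 2023 does not fall between 12 March and 10 September, so daylight saving is not in effect and Mesoth Province is at UTC+09:30.
14:15 local − 9h30m = 04:45 UTC.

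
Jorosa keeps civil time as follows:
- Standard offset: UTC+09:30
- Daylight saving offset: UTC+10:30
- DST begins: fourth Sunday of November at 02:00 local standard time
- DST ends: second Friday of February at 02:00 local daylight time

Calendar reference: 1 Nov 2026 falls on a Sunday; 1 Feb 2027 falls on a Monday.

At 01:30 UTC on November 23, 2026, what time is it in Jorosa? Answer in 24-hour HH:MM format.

12:00

1 November 2026 is a Sunday, so the first Sunday is November 1 and the fourth is November 22.
1 February 2027 is a Monday, so the first Friday is February 5 and the second is February 12.
At the standard offset (UTC+09:30), 01:30 UTC + 9h30m = 11:00 Jorosa standard time.
The standard-time date in Jorosa, November 23, 2026, lies within the daylight-saving period (22 November 2026 – 12 February 2027), so Jorosa is on daylight time, UTC+10:30.
01:30 UTC + 10h30m = 12:00 local.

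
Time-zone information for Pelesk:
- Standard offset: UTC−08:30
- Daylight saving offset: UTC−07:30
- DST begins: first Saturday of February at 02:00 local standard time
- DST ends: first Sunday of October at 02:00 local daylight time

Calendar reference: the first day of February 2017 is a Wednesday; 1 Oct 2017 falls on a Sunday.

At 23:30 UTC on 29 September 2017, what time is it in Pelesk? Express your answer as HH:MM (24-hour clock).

1 February 2017 is a Wednesday, so the first Saturday is February 4.
1 October 2017 is a Sunday, so the first Sunday is October 1.
At the standard offset (UTC−08:30), 23:30 UTC − 8h30m = 15:00 Pelesk standard time.
Daylight saving runs 4 February – 1 October; the standard-time date in Pelesk, 29 September 2017, is inside that window, so Pelesk is at UTC−07:30.
23:30 UTC − 7h30m = 16:00 local.

16:00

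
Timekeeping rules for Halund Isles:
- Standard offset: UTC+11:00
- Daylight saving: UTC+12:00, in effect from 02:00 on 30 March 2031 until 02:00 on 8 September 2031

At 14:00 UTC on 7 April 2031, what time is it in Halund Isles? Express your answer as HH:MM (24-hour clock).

02:00

At the standard offset (UTC+11:00), 14:00 UTC + 11h = 01:00 Halund Isles standard time (rolling into the next day, 8 April 2031).
Daylight saving runs 30 March – 8 September; the standard-time date in Halund Isles, 8 April 2031, is inside that window, so Halund Isles is at UTC+12:00.
14:00 UTC + 12h = 02:00 local (rolling into the next day, 8 April 2031).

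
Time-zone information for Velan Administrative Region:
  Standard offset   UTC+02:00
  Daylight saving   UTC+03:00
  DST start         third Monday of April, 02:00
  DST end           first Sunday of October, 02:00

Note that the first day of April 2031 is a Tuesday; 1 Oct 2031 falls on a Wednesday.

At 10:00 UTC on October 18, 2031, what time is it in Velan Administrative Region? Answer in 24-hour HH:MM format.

1 April 2031 is a Tuesday, so the first Monday is April 7 and the third is April 21.
1 October 2031 is a Wednesday, so the first Sunday is October 5.
At the standard offset (UTC+02:00), 10:00 UTC + 2h = 12:00 Velan Administrative Region standard time.
The standard-time date in Velan Administrative Region, October 18, 2031, does not fall between 21 April and 5 October, so daylight saving is not in effect and Velan Administrative Region is at UTC+02:00.
10:00 UTC + 2h = 12:00 local.

12:00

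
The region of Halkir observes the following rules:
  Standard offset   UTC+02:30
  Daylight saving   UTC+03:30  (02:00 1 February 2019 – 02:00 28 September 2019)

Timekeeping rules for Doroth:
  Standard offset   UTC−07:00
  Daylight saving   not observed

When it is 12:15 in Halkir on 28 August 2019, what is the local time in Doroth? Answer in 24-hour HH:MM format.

Daylight saving runs 1 February – 28 September; 28 August 2019 is inside that window, so Halkir is at UTC+03:30.
12:15 Halkir − 3h30m = 08:45 UTC.
Doroth stays on UTC−07:00 all year.
08:45 UTC − 7h = 01:45 Doroth.

01:45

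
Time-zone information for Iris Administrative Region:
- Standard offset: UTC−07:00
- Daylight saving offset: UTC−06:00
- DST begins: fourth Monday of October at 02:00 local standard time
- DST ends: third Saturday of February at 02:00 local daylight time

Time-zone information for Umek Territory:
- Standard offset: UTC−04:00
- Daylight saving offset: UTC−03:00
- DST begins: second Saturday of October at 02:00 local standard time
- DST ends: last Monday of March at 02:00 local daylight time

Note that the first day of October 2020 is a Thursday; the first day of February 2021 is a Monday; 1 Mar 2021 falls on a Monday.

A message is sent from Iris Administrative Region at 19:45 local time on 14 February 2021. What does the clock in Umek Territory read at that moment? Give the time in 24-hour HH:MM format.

1 October 2020 is a Thursday, so the first Monday is October 5 and the fourth is October 26.
1 February 2021 is a Monday, so the first Saturday is February 6 and the third is February 20.
14 February 2021 falls between 26 October 2020 and 20 February 2021, so daylight saving is in effect and Iris Administrative Region is at UTC−06:00.
19:45 Iris Administrative Region + 6h = 01:45 UTC (rolling into the next day, 15 February 2021).
1 October 2020 is a Thursday, so the first Saturday is October 3 and the second is October 10.
1 March 2021 is a Monday, so Mondays fall on 1, 8, 15, 22, 29; the last is March 29.
At the standard offset (UTC−04:00), 01:45 UTC − 4h = 21:45 Umek Territory standard time (rolling into the previous day, 14 February 2021).
The standard-time date in Umek Territory, 14 February 2021, lies within the daylight-saving period (10 October 2020 – 29 March 2021), so Umek Territory is on daylight time, UTC−03:00.
01:45 UTC − 3h = 22:45 Umek Territory (rolling into the previous day, 14 February 2021).

22:45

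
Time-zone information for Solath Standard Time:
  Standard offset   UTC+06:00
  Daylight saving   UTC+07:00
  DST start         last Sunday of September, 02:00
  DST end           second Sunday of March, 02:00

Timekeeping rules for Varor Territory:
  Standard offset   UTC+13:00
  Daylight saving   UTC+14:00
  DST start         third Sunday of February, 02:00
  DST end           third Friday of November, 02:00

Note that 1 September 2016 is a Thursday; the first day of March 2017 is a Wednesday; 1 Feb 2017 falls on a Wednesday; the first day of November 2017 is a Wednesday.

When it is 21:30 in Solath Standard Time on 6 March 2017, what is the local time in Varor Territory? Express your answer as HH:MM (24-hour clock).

04:30

1 September 2016 is a Thursday, so Sundays fall on 4, 11, 18, 25; the last is September 25.
1 March 2017 is a Wednesday, so the first Sunday is March 5 and the second is March 12.
6 March 2017 lies within the daylight-saving period (25 September 2016 – 12 March 2017), so Solath Standard Time is on daylight time, UTC+07:00.
21:30 Solath Standard Time − 7h = 14:30 UTC.
1 February 2017 is a Wednesday, so the first Sunday is February 5 and the third is February 19.
1 November 2017 is a Wednesday, so the first Friday is November 3 and the third is November 17.
At the standard offset (UTC+13:00), 14:30 UTC + 13h = 03:30 Varor Territory standard time (rolling into the next day, 7 March 2017).
Daylight saving runs 19 February – 17 November; the standard-time date in Varor Territory, 7 March 2017, is inside that window, so Varor Territory is at UTC+14:00.
14:30 UTC + 14h = 04:30 Varor Territory (rolling into the next day, 7 March 2017).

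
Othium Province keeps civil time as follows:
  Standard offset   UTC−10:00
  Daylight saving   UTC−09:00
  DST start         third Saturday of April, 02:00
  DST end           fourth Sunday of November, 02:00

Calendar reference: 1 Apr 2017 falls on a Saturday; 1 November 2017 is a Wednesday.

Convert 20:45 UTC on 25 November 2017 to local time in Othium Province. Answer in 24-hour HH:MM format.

1 April 2017 is a Saturday, so the first Saturday is April 1 and the third is April 15.
1 November 2017 is a Wednesday, so the first Sunday is November 5 and the fourth is November 26.
At the standard offset (UTC−10:00), 20:45 UTC − 10h = 10:45 Othium Province standard time.
Daylight saving runs 15 April – 26 November; the standard-time date in Othium Province, 25 November 2017, is inside that window, so Othium Province is at UTC−09:00.
20:45 UTC − 9h = 11:45 local.

11:45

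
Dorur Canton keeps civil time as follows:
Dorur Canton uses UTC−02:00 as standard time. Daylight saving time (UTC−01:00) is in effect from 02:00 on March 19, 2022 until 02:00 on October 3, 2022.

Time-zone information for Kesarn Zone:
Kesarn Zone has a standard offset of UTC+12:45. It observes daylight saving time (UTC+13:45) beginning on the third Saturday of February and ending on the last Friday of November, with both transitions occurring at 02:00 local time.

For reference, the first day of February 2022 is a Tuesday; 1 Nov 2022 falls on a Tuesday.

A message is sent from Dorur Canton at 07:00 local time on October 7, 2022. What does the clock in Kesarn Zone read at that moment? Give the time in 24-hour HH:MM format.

October 7, 2022 is outside the daylight-saving period (19 March – 3 October), so Dorur Canton is on standard time, UTC−02:00.
07:00 Dorur Canton + 2h = 09:00 UTC.
1 February 2022 is a Tuesday, so the first Saturday is February 5 and the third is February 19.
1 November 2022 is a Tuesday, so Fridays fall on 4, 11, 18, 25; the last is November 25.
At the standard offset (UTC+12:45), 09:00 UTC + 12h45m = 21:45 Kesarn Zone standard time.
Daylight saving runs 19 February – 25 November; the standard-time date in Kesarn Zone, October 7, 2022, is inside that window, so Kesarn Zone is at UTC+13:45.
09:00 UTC + 13h45m = 22:45 Kesarn Zone.

22:45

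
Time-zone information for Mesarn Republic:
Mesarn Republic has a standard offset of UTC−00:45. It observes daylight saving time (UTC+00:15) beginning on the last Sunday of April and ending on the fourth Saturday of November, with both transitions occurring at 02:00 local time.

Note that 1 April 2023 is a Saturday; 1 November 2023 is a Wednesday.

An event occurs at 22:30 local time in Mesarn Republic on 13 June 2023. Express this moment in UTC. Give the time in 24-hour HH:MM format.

1 April 2023 is a Saturday, so Sundays fall on 2, 9, 16, 23, 30; the last is April 30.
1 November 2023 is a Wednesday, so the first Saturday is November 4 and the fourth is November 25.
13 June 2023 lies within the daylight-saving period (30 April – 25 November), so Mesarn Republic is on daylight time, UTC+00:15.
22:30 local − 0h15m = 22:15 UTC.

22:15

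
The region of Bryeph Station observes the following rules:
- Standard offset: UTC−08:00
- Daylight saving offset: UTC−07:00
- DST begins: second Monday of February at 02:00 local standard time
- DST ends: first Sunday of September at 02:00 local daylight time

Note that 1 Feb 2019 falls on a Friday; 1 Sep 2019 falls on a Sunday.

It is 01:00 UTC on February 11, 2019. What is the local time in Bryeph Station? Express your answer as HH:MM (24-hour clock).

17:00

1 February 2019 is a Friday, so the first Monday is February 4 and the second is February 11.
1 September 2019 is a Sunday, so the first Sunday is September 1.
At the standard offset (UTC−08:00), 01:00 UTC − 8h = 17:00 Bryeph Station standard time (rolling into the previous day, 10 February 2019).
Daylight saving runs 11 February – 1 September; the standard-time date in Bryeph Station, February 10, 2019, is outside that window, so Bryeph Station is on standard time at UTC−08:00.
01:00 UTC − 8h = 17:00 local (rolling into the previous day, 10 February 2019).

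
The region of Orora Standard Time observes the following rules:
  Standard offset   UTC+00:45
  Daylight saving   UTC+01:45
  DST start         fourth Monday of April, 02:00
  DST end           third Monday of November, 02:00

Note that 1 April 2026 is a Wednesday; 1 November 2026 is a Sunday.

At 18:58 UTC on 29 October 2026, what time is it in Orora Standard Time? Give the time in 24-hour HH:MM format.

1 April 2026 is a Wednesday, so the first Monday is April 6 and the fourth is April 27.
1 November 2026 is a Sunday, so the first Monday is November 2 and the third is November 16.
At the standard offset (UTC+00:45), 18:58 UTC + 0h45m = 19:43 Orora Standard Time standard time.
The standard-time date in Orora Standard Time, 29 October 2026, lies within the daylight-saving period (27 April – 16 November), so Orora Standard Time is on daylight time, UTC+01:45.
18:58 UTC + 1h45m = 20:43 local.

20:43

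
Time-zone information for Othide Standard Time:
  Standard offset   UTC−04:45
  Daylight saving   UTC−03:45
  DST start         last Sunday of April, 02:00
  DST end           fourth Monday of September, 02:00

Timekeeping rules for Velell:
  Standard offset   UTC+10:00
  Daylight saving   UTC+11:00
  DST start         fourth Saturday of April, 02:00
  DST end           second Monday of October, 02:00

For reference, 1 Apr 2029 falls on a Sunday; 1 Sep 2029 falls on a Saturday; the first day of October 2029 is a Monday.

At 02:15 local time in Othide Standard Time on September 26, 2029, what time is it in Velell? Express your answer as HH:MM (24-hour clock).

18:00

1 April 2029 is a Sunday, so Sundays fall on 1, 8, 15, 22, 29; the last is April 29.
1 September 2029 is a Saturday, so the first Monday is September 3 and the fourth is September 24.
Daylight saving runs 29 April – 24 September; September 26, 2029 is outside that window, so Othide Standard Time is on standard time at UTC−04:45.
02:15 Othide Standard Time + 4h45m = 07:00 UTC.
1 April 2029 is a Sunday, so the first Saturday is April 7 and the fourth is April 28.
1 October 2029 is a Monday, so the first Monday is October 1 and the second is October 8.
At the standard offset (UTC+10:00), 07:00 UTC + 10h = 17:00 Velell standard time.
The standard-time date in Velell, September 26, 2029, lies within the daylight-saving period (28 April – 8 October), so Velell is on daylight time, UTC+11:00.
07:00 UTC + 11h = 18:00 Velell.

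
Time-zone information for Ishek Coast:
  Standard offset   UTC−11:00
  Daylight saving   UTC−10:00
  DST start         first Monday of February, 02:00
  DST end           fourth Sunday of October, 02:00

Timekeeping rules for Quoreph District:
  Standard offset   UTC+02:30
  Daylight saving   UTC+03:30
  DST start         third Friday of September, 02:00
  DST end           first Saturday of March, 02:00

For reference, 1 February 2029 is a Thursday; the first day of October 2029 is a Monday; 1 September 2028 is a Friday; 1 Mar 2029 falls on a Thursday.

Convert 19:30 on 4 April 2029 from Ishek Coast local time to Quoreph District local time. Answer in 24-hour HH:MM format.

1 February 2029 is a Thursday, so the first Monday is February 5.
1 October 2029 is a Monday, so the first Sunday is October 7 and the fourth is October 28.
4 April 2029 falls between 5 February and 28 October, so daylight saving is in effect and Ishek Coast is at UTC−10:00.
19:30 Ishek Coast + 10h = 05:30 UTC (rolling into the next day, 5 April 2029).
1 September 2028 is a Friday, so the first Friday is September 1 and the third is September 15.
1 March 2029 is a Thursday, so the first Saturday is March 3.
At the standard offset (UTC+02:30), 05:30 UTC + 2h30m = 08:00 Quoreph District standard time.
The standard-time date in Quoreph District, 5 April 2029, is outside the daylight-saving period (15 September 2028 – 3 March 2029), so Quoreph District is on standard time, UTC+02:30.
05:30 UTC + 2h30m = 08:00 Quoreph District.

08:00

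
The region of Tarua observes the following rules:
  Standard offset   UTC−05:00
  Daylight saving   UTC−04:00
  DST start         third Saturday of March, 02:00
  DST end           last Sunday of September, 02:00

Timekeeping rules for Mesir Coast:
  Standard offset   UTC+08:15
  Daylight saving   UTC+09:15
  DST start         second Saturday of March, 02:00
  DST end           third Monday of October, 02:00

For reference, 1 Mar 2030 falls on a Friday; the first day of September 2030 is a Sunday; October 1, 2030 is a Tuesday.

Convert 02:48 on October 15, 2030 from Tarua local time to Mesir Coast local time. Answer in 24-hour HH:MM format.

1 March 2030 is a Friday, so the first Saturday is March 2 and the third is March 16.
1 September 2030 is a Sunday, so Sundays fall on 1, 8, 15, 22, 29; the last is September 29.
October 15, 2030 is outside the daylight-saving period (16 March – 29 September), so Tarua is on standard time, UTC−05:00.
02:48 Tarua + 5h = 07:48 UTC.
1 March 2030 is a Friday, so the first Saturday is March 2 and the second is March 9.
1 October 2030 is a Tuesday, so the first Monday is October 7 and the third is October 21.
At the standard offset (UTC+08:15), 07:48 UTC + 8h15m = 16:03 Mesir Coast standard time.
The standard-time date in Mesir Coast, October 15, 2030, falls between 9 March and 21 October, so daylight saving is in effect and Mesir Coast is at UTC+09:15.
07:48 UTC + 9h15m = 17:03 Mesir Coast.

17:03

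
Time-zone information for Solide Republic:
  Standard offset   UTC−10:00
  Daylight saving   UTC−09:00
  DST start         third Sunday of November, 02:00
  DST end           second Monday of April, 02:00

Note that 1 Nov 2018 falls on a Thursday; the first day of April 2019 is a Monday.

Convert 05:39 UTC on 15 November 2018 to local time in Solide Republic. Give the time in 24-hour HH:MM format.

19:39

1 November 2018 is a Thursday, so the first Sunday is November 4 and the third is November 18.
1 April 2019 is a Monday, so the first Monday is April 1 and the second is April 8.
At the standard offset (UTC−10:00), 05:39 UTC − 10h = 19:39 Solide Republic standard time (rolling into the previous day, 14 November 2018).
The standard-time date in Solide Republic, 14 November 2018, does not fall between 18 November 2018 and 8 April 2019, so daylight saving is not in effect and Solide Republic is at UTC−10:00.
05:39 UTC − 10h = 19:39 local (rolling into the previous day, 14 November 2018).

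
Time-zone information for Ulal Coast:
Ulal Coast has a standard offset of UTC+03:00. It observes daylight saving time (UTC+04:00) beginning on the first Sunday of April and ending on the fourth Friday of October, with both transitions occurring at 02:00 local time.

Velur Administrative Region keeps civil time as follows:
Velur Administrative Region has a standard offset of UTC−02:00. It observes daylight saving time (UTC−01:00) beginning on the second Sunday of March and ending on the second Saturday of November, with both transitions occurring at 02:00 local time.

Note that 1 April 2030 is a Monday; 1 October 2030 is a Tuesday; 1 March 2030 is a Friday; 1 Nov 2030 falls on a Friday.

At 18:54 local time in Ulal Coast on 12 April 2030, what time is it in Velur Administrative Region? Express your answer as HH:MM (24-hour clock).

1 April 2030 is a Monday, so the first Sunday is April 7.
1 October 2030 is a Tuesday, so the first Friday is October 4 and the fourth is October 25.
12 April 2030 falls between 7 April and 25 October, so daylight saving is in effect and Ulal Coast is at UTC+04:00.
18:54 Ulal Coast − 4h = 14:54 UTC.
1 March 2030 is a Friday, so the first Sunday is March 3 and the second is March 10.
1 November 2030 is a Friday, so the first Saturday is November 2 and the second is November 9.
At the standard offset (UTC−02:00), 14:54 UTC − 2h = 12:54 Velur Administrative Region standard time.
The standard-time date in Velur Administrative Region, 12 April 2030, falls between 10 March and 9 November, so daylight saving is in effect and Velur Administrative Region is at UTC−01:00.
14:54 UTC − 1h = 13:54 Velur Administrative Region.

13:54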